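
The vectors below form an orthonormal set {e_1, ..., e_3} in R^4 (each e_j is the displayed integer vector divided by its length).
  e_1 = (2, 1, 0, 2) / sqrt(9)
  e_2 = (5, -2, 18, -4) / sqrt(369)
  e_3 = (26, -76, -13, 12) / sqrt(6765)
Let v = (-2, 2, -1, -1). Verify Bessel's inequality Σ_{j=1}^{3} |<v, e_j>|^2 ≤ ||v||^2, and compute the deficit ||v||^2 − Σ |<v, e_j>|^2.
Σ |<v, e_j>|^2 = 1649/165; ||v||^2 = 10; deficit = 1/165

Write each e_j = u_j / sqrt(<u_j, u_j>) where u_j is the displayed integer vector. Then <v, e_j> = <v, u_j> / sqrt(<u_j, u_j>), so |<v, e_j>|^2 = <v, u_j>^2 / <u_j, u_j>.
Coefficients: <v, e_1> = -4/sqrt(9), <v, e_2> = -28/sqrt(369), <v, e_3> = -203/sqrt(6765).
Square and sum: Σ |<v, e_j>|^2 = 1649/165.
Compute ||v||^2 = v·v = 10.
Deficit = 10 − 1649/165 = 1/165 ≥ 0, confirming Bessel's inequality. (The deficit equals ||v − Σ <v,e_j> e_j||^2, the squared distance from v to span{e_j}.)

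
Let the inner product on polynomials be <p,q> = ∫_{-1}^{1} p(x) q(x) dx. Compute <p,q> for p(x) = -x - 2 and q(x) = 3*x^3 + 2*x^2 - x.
<p,q> = -16/5

Expand the product: p(x)·q(x) = -3*x^4 - 8*x^3 - 3*x^2 + 2*x.
∫_{-1}^{1} of each monomial x^k gives [2/(k+1) if k even, 0 if k odd]. Integrating term-by-term (or equivalently evaluating the antiderivative F(x) = -3*x^5/5 - 2*x^4 - x^3 + x^2 at the endpoints):
  F(1) − F(−1) = -13/5 − (3/5) = -16/5.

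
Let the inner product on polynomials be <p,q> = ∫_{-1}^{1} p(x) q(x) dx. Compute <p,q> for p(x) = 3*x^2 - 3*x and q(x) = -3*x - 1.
<p,q> = 4

Expand the product: p(x)·q(x) = -9*x^3 + 6*x^2 + 3*x.
∫_{-1}^{1} of each monomial x^k gives [2/(k+1) if k even, 0 if k odd]. Integrating term-by-term (or equivalently evaluating the antiderivative F(x) = -9*x^4/4 + 2*x^3 + 3*x^2/2 at the endpoints):
  F(1) − F(−1) = 5/4 − (-11/4) = 4.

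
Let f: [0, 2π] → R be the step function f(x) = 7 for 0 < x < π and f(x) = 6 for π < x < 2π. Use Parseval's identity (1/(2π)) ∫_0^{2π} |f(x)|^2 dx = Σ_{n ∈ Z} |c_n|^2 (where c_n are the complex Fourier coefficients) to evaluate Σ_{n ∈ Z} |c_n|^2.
Σ |c_n|^2 = 85/2

Parseval equates the L^2 energy of f (normalised by 1/(2π)) with the ℓ^2 sum of its Fourier coefficients: (1/(2π)) ∫_0^{2π} |f|^2 = Σ |c_n|^2.
Compute the left side: (1/(2π)) [∫_0^π 7^2 dx + ∫_π^{2π} 6^2 dx] = (1/(2π)) · (49π + 36π) = (49 + 36)/2 = 85/2.
So Σ_{n ∈ Z} |c_n|^2 = 85/2.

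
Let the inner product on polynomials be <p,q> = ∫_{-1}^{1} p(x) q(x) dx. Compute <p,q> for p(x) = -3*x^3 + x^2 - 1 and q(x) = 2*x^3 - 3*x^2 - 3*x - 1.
<p,q> = 422/105

Expand the product: p(x)·q(x) = -6*x^6 + 11*x^5 + 6*x^4 - 2*x^3 + 2*x^2 + 3*x + 1.
∫_{-1}^{1} of each monomial x^k gives [2/(k+1) if k even, 0 if k odd]. Integrating term-by-term (or equivalently evaluating the antiderivative F(x) = -6*x^7/7 + 11*x^6/6 + 6*x^5/5 - x^4/2 + 2*x^3/3 + 3*x^2/2 + x at the endpoints):
  F(1) − F(−1) = 339/70 − (173/210) = 422/105.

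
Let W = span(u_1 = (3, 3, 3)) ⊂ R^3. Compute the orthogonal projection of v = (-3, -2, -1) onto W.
proj_W(v) = (-2, -2, -2)

Set up U = [u_1 | ... | u_1] ∈ R^(3×1). The projector onto W = col(U) is P = U (U^T U)^(-1) U^T.
Compute U^T U =
  [27],
and U^T v = (-18).
Solve U^T U · c = U^T v for the coefficients: c = (-2/3). The projection is proj_W(v) = U c.
Check: (v - proj_W(v)) · u_1 = 0  (should be 0).
Result: proj_W(v) = (-2, -2, -2).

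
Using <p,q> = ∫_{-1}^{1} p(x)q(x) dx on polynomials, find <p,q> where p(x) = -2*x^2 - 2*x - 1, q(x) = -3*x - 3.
<p,q> = 14

Expand the product: p(x)·q(x) = 6*x^3 + 12*x^2 + 9*x + 3.
∫_{-1}^{1} of each monomial x^k gives [2/(k+1) if k even, 0 if k odd]. Integrating term-by-term (or equivalently evaluating the antiderivative F(x) = 3*x^4/2 + 4*x^3 + 9*x^2/2 + 3*x at the endpoints):
  F(1) − F(−1) = 13 − (-1) = 14.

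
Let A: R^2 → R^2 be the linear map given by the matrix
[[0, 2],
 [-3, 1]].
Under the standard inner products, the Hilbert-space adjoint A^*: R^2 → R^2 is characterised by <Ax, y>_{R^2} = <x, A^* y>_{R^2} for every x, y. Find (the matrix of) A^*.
A^* = A^T =
[[0, -3],
 [2, 1]]

For real matrices with standard dot products, the defining identity <Ax, y> = <x, A^* y> gives (Ax)^T y = x^T (A^*) y, i.e. x^T A^T y = x^T (A^*) y. Since this holds for all x, y, we must have A^* = A^T. Therefore
A^* =
[[0, -3],
 [2, 1]].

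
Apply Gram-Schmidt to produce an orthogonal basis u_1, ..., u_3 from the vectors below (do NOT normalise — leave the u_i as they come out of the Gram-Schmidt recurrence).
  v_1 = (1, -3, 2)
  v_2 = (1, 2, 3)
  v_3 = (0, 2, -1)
Orthogonal basis:
  u_1 = (1, -3, 2)
  u_2 = (13/14, 31/14, 20/7)
  u_3 = (7/15, 7/195, -7/39)

Apply the Gram-Schmidt recurrence
  u_1 = v_1
  u_i = v_i − Σ_{j<i} ((v_i · u_j) / (u_j · u_j)) · u_j.

Step by step this gives:
  u_1 = (1, -3, 2)
  u_2 = (13/14, 31/14, 20/7)
  u_3 = (7/15, 7/195, -7/39)

Orthogonality check:
  u_2 · u_1 = 0 (should be 0)
  u_3 · u_1 = 0 (should be 0)
  u_3 · u_2 = 0 (should be 0)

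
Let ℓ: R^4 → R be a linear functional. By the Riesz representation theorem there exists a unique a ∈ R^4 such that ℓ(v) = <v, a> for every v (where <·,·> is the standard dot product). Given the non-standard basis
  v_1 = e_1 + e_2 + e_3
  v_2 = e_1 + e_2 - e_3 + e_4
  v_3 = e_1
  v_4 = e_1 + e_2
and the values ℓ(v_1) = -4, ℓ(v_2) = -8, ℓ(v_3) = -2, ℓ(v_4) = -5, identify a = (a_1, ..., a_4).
a = (-2, -3, 1, -2)

Write a = (a_1, ..., a_4) in the standard basis. For each basis vector v_i, ℓ(v_i) = <v_i, a> is a linear equation in the a_j's. Collect the n equations into a matrix system V a = ℓ, where row i of V is v_i (expressed in the standard basis). Since V is invertible (lower-triangular with 1s on the diagonal, up to permutation), solve by back-substitution:
  V =
[[1, 1, 1, 0],
 [1, 1, -1, 1],
 [1, 0, 0, 0],
 [1, 1, 0, 0]]
  V a = (-4, -8, -2, -5)
Solving gives a = (-2, -3, 1, -2).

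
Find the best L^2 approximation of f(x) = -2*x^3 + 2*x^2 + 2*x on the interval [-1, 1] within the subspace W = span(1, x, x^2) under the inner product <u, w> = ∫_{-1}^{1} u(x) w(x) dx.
g(x) = 2*x^2 + 4*x/5

The best approximation g ∈ W is the orthogonal projection of f onto W. Writing g = a_0 + a_1 x + a_2 x^2, the coefficients solve the normal equations G · a = b where
  G_{ij} = <φ_i, φ_j> and b_i = <f, φ_i>, with φ_0 = 1, φ_1 = x, φ_2 = x^2.
G =
  [2, 0, 2/3]
  [0, 2/3, 0]
  [2/3, 0, 2/5],
b = (4/3, 8/15, 4/5).
Solving gives a_0 = 0, a_1 = 4/5, a_2 = 2, so
  g(x) = 2*x^2 + 4*x/5.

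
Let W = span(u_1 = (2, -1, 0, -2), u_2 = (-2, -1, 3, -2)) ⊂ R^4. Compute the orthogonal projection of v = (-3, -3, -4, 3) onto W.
proj_W(v) = (-162/161, 225/161, -216/161, 450/161)

Set up U = [u_1 | ... | u_2] ∈ R^(4×2). The projector onto W = col(U) is P = U (U^T U)^(-1) U^T.
Compute U^T U =
  [9, 1]
  [1, 18],
and U^T v = (-9, -9).
Solve U^T U · c = U^T v for the coefficients: c = (-153/161, -72/161). The projection is proj_W(v) = U c.
Check: (v - proj_W(v)) · u_1 = 0  (should be 0).
Check: (v - proj_W(v)) · u_2 = 0  (should be 0).
Result: proj_W(v) = (-162/161, 225/161, -216/161, 450/161).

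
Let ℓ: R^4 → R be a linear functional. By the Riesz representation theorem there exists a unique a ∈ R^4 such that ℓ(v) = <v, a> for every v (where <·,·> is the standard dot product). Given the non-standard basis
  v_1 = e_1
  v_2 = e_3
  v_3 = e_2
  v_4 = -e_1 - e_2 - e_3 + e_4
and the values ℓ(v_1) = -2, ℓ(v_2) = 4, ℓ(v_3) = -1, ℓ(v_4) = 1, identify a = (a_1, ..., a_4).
a = (-2, -1, 4, 2)

Write a = (a_1, ..., a_4) in the standard basis. For each basis vector v_i, ℓ(v_i) = <v_i, a> is a linear equation in the a_j's. Collect the n equations into a matrix system V a = ℓ, where row i of V is v_i (expressed in the standard basis). Since V is invertible (lower-triangular with 1s on the diagonal, up to permutation), solve by back-substitution:
  V =
[[1, 0, 0, 0],
 [0, 0, 1, 0],
 [0, 1, 0, 0],
 [-1, -1, -1, 1]]
  V a = (-2, 4, -1, 1)
Solving gives a = (-2, -1, 4, 2).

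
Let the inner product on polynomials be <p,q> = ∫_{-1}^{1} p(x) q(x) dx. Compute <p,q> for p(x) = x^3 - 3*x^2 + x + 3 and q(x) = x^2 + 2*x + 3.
<p,q> = 224/15

Expand the product: p(x)·q(x) = x^5 - x^4 - 2*x^3 - 4*x^2 + 9*x + 9.
∫_{-1}^{1} of each monomial x^k gives [2/(k+1) if k even, 0 if k odd]. Integrating term-by-term (or equivalently evaluating the antiderivative F(x) = x^6/6 - x^5/5 - x^4/2 - 4*x^3/3 + 9*x^2/2 + 9*x at the endpoints):
  F(1) − F(−1) = 349/30 − (-33/10) = 224/15.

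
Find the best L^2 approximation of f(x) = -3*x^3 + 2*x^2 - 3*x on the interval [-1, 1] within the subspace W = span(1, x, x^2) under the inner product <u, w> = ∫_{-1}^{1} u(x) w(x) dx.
g(x) = 2*x^2 - 24*x/5

The best approximation g ∈ W is the orthogonal projection of f onto W. Writing g = a_0 + a_1 x + a_2 x^2, the coefficients solve the normal equations G · a = b where
  G_{ij} = <φ_i, φ_j> and b_i = <f, φ_i>, with φ_0 = 1, φ_1 = x, φ_2 = x^2.
G =
  [2, 0, 2/3]
  [0, 2/3, 0]
  [2/3, 0, 2/5],
b = (4/3, -16/5, 4/5).
Solving gives a_0 = 0, a_1 = -24/5, a_2 = 2, so
  g(x) = 2*x^2 - 24*x/5.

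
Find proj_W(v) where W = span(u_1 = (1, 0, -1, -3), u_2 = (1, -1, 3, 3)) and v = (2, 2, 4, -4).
proj_W(v) = (310/99, -10/9, 130/99, -30/11)

Set up U = [u_1 | ... | u_2] ∈ R^(4×2). The projector onto W = col(U) is P = U (U^T U)^(-1) U^T.
Compute U^T U =
  [11, -11]
  [-11, 20],
and U^T v = (10, 0).
Solve U^T U · c = U^T v for the coefficients: c = (200/99, 10/9). The projection is proj_W(v) = U c.
Check: (v - proj_W(v)) · u_1 = 0  (should be 0).
Check: (v - proj_W(v)) · u_2 = 0  (should be 0).
Result: proj_W(v) = (310/99, -10/9, 130/99, -30/11).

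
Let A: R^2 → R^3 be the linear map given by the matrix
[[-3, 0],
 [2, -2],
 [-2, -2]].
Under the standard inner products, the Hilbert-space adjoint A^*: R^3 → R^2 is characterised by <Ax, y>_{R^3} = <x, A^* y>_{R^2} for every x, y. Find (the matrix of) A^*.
A^* = A^T =
[[-3, 2, -2],
 [0, -2, -2]]

For real matrices with standard dot products, the defining identity <Ax, y> = <x, A^* y> gives (Ax)^T y = x^T (A^*) y, i.e. x^T A^T y = x^T (A^*) y. Since this holds for all x, y, we must have A^* = A^T. Therefore
A^* =
[[-3, 2, -2],
 [0, -2, -2]].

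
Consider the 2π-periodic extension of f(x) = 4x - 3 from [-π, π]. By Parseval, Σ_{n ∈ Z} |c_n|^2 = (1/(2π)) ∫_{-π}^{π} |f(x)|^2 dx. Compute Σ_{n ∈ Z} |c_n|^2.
Σ |c_n|^2 = 16π^2/3 + 9

Expand and integrate term by term over [-π, π]:
  ∫ (4x)^2 dx = 16·(2π^3/3); ∫ 2·4·(-3)·x dx = 0 (odd integrand); ∫ (-3)^2 dx = 9·2π.
So (1/(2π)) ∫_{-π}^{π} (4x - 3)^2 dx = 16π^2/3 + 9 = 16π^2/3 + 9.
Parseval ⇒ Σ |c_n|^2 = 16π^2/3 + 9.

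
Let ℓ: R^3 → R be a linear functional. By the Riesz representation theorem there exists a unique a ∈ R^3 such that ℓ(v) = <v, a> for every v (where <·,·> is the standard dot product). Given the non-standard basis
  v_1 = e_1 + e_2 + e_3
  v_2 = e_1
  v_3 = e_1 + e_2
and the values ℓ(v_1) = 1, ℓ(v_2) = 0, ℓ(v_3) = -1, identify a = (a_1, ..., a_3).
a = (0, -1, 2)

Write a = (a_1, ..., a_3) in the standard basis. For each basis vector v_i, ℓ(v_i) = <v_i, a> is a linear equation in the a_j's. Collect the n equations into a matrix system V a = ℓ, where row i of V is v_i (expressed in the standard basis). Since V is invertible (lower-triangular with 1s on the diagonal, up to permutation), solve by back-substitution:
  V =
[[1, 1, 1],
 [1, 0, 0],
 [1, 1, 0]]
  V a = (1, 0, -1)
Solving gives a = (0, -1, 2).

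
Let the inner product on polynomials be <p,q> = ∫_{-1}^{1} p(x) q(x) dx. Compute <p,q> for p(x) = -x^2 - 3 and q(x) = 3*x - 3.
<p,q> = 20

Expand the product: p(x)·q(x) = -3*x^3 + 3*x^2 - 9*x + 9.
∫_{-1}^{1} of each monomial x^k gives [2/(k+1) if k even, 0 if k odd]. Integrating term-by-term (or equivalently evaluating the antiderivative F(x) = -3*x^4/4 + x^3 - 9*x^2/2 + 9*x at the endpoints):
  F(1) − F(−1) = 19/4 − (-61/4) = 20.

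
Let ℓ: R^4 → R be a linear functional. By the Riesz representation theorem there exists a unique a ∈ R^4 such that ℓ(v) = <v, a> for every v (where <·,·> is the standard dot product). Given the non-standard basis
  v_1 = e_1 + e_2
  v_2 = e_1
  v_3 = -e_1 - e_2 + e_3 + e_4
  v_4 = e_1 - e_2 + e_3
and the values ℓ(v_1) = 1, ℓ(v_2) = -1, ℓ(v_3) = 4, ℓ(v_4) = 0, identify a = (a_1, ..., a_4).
a = (-1, 2, 3, 2)

Write a = (a_1, ..., a_4) in the standard basis. For each basis vector v_i, ℓ(v_i) = <v_i, a> is a linear equation in the a_j's. Collect the n equations into a matrix system V a = ℓ, where row i of V is v_i (expressed in the standard basis). Since V is invertible (lower-triangular with 1s on the diagonal, up to permutation), solve by back-substitution:
  V =
[[1, 1, 0, 0],
 [1, 0, 0, 0],
 [-1, -1, 1, 1],
 [1, -1, 1, 0]]
  V a = (1, -1, 4, 0)
Solving gives a = (-1, 2, 3, 2).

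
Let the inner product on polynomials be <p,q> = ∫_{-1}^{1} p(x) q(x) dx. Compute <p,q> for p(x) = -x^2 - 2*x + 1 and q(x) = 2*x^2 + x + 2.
<p,q> = 28/15

Expand the product: p(x)·q(x) = -2*x^4 - 5*x^3 - 2*x^2 - 3*x + 2.
∫_{-1}^{1} of each monomial x^k gives [2/(k+1) if k even, 0 if k odd]. Integrating term-by-term (or equivalently evaluating the antiderivative F(x) = -2*x^5/5 - 5*x^4/4 - 2*x^3/3 - 3*x^2/2 + 2*x at the endpoints):
  F(1) − F(−1) = -109/60 − (-221/60) = 28/15.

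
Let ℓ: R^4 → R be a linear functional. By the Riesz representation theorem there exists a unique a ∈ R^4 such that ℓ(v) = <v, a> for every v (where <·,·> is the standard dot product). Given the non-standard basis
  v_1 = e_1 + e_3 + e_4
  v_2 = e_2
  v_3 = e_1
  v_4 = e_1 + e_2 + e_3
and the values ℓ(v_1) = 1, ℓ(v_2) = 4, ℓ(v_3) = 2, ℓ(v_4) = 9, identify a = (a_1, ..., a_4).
a = (2, 4, 3, -4)

Write a = (a_1, ..., a_4) in the standard basis. For each basis vector v_i, ℓ(v_i) = <v_i, a> is a linear equation in the a_j's. Collect the n equations into a matrix system V a = ℓ, where row i of V is v_i (expressed in the standard basis). Since V is invertible (lower-triangular with 1s on the diagonal, up to permutation), solve by back-substitution:
  V =
[[1, 0, 1, 1],
 [0, 1, 0, 0],
 [1, 0, 0, 0],
 [1, 1, 1, 0]]
  V a = (1, 4, 2, 9)
Solving gives a = (2, 4, 3, -4).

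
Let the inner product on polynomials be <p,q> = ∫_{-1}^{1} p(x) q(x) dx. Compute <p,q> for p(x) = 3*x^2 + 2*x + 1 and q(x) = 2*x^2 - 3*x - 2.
<p,q> = -124/15

Expand the product: p(x)·q(x) = 6*x^4 - 5*x^3 - 10*x^2 - 7*x - 2.
∫_{-1}^{1} of each monomial x^k gives [2/(k+1) if k even, 0 if k odd]. Integrating term-by-term (or equivalently evaluating the antiderivative F(x) = 6*x^5/5 - 5*x^4/4 - 10*x^3/3 - 7*x^2/2 - 2*x at the endpoints):
  F(1) − F(−1) = -533/60 − (-37/60) = -124/15.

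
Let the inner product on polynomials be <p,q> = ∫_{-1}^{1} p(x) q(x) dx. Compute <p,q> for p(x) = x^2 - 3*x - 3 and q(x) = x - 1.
<p,q> = 10/3

Expand the product: p(x)·q(x) = x^3 - 4*x^2 + 3.
∫_{-1}^{1} of each monomial x^k gives [2/(k+1) if k even, 0 if k odd]. Integrating term-by-term (or equivalently evaluating the antiderivative F(x) = x^4/4 - 4*x^3/3 + 3*x at the endpoints):
  F(1) − F(−1) = 23/12 − (-17/12) = 10/3.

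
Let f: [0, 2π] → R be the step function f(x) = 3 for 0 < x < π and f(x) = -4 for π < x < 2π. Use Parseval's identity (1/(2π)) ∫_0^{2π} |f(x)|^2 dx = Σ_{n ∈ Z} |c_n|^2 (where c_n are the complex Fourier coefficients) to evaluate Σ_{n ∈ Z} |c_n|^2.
Σ |c_n|^2 = 25/2

Parseval equates the L^2 energy of f (normalised by 1/(2π)) with the ℓ^2 sum of its Fourier coefficients: (1/(2π)) ∫_0^{2π} |f|^2 = Σ |c_n|^2.
Compute the left side: (1/(2π)) [∫_0^π 3^2 dx + ∫_π^{2π} (-4)^2 dx] = (1/(2π)) · (9π + 16π) = (9 + 16)/2 = 25/2.
So Σ_{n ∈ Z} |c_n|^2 = 25/2.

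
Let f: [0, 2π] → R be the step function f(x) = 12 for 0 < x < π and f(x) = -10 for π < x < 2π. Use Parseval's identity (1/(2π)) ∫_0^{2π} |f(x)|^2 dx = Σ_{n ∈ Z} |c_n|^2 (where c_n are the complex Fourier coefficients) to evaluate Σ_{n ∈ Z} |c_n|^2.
Σ |c_n|^2 = 122

Parseval equates the L^2 energy of f (normalised by 1/(2π)) with the ℓ^2 sum of its Fourier coefficients: (1/(2π)) ∫_0^{2π} |f|^2 = Σ |c_n|^2.
Compute the left side: (1/(2π)) [∫_0^π 12^2 dx + ∫_π^{2π} (-10)^2 dx] = (1/(2π)) · (144π + 100π) = (144 + 100)/2 = 122.
So Σ_{n ∈ Z} |c_n|^2 = 122.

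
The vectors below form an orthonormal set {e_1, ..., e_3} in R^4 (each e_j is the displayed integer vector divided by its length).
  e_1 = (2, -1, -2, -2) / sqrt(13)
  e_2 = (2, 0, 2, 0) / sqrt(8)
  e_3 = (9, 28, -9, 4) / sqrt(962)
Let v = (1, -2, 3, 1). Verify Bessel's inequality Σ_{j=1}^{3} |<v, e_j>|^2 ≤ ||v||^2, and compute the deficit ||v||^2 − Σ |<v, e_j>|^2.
Σ |<v, e_j>|^2 = 530/37; ||v||^2 = 15; deficit = 25/37

Write each e_j = u_j / sqrt(<u_j, u_j>) where u_j is the displayed integer vector. Then <v, e_j> = <v, u_j> / sqrt(<u_j, u_j>), so |<v, e_j>|^2 = <v, u_j>^2 / <u_j, u_j>.
Coefficients: <v, e_1> = -4/sqrt(13), <v, e_2> = 8/sqrt(8), <v, e_3> = -70/sqrt(962).
Square and sum: Σ |<v, e_j>|^2 = 530/37.
Compute ||v||^2 = v·v = 15.
Deficit = 15 − 530/37 = 25/37 ≥ 0, confirming Bessel's inequality. (The deficit equals ||v − Σ <v,e_j> e_j||^2, the squared distance from v to span{e_j}.)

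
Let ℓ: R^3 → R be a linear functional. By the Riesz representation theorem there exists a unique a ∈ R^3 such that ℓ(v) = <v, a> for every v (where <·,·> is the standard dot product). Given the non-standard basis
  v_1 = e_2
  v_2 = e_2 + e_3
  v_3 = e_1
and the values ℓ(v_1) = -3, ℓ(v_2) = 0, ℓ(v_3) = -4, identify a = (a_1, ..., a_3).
a = (-4, -3, 3)

Write a = (a_1, ..., a_3) in the standard basis. For each basis vector v_i, ℓ(v_i) = <v_i, a> is a linear equation in the a_j's. Collect the n equations into a matrix system V a = ℓ, where row i of V is v_i (expressed in the standard basis). Since V is invertible (lower-triangular with 1s on the diagonal, up to permutation), solve by back-substitution:
  V =
[[0, 1, 0],
 [0, 1, 1],
 [1, 0, 0]]
  V a = (-3, 0, -4)
Solving gives a = (-4, -3, 3).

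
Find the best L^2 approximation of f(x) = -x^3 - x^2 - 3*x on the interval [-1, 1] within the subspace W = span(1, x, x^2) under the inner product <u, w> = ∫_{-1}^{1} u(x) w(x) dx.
g(x) = -x^2 - 18*x/5

The best approximation g ∈ W is the orthogonal projection of f onto W. Writing g = a_0 + a_1 x + a_2 x^2, the coefficients solve the normal equations G · a = b where
  G_{ij} = <φ_i, φ_j> and b_i = <f, φ_i>, with φ_0 = 1, φ_1 = x, φ_2 = x^2.
G =
  [2, 0, 2/3]
  [0, 2/3, 0]
  [2/3, 0, 2/5],
b = (-2/3, -12/5, -2/5).
Solving gives a_0 = 0, a_1 = -18/5, a_2 = -1, so
  g(x) = -x^2 - 18*x/5.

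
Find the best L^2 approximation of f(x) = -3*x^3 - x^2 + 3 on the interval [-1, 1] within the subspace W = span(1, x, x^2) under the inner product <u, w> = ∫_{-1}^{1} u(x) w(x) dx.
g(x) = -x^2 - 9*x/5 + 3

The best approximation g ∈ W is the orthogonal projection of f onto W. Writing g = a_0 + a_1 x + a_2 x^2, the coefficients solve the normal equations G · a = b where
  G_{ij} = <φ_i, φ_j> and b_i = <f, φ_i>, with φ_0 = 1, φ_1 = x, φ_2 = x^2.
G =
  [2, 0, 2/3]
  [0, 2/3, 0]
  [2/3, 0, 2/5],
b = (16/3, -6/5, 8/5).
Solving gives a_0 = 3, a_1 = -9/5, a_2 = -1, so
  g(x) = -x^2 - 9*x/5 + 3.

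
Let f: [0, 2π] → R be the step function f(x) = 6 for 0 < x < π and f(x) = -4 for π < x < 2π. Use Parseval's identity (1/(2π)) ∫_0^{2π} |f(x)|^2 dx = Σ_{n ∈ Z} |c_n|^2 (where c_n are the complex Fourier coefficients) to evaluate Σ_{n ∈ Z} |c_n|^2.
Σ |c_n|^2 = 26

Parseval equates the L^2 energy of f (normalised by 1/(2π)) with the ℓ^2 sum of its Fourier coefficients: (1/(2π)) ∫_0^{2π} |f|^2 = Σ |c_n|^2.
Compute the left side: (1/(2π)) [∫_0^π 6^2 dx + ∫_π^{2π} (-4)^2 dx] = (1/(2π)) · (36π + 16π) = (36 + 16)/2 = 26.
So Σ_{n ∈ Z} |c_n|^2 = 26.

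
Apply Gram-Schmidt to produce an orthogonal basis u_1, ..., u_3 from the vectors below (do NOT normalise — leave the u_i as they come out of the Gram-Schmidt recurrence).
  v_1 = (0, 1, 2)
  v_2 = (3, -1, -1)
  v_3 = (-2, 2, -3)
Orthogonal basis:
  u_1 = (0, 1, 2)
  u_2 = (3, -2/5, 1/5)
  u_3 = (19/46, 57/23, -57/46)

Apply the Gram-Schmidt recurrence
  u_1 = v_1
  u_i = v_i − Σ_{j<i} ((v_i · u_j) / (u_j · u_j)) · u_j.

Step by step this gives:
  u_1 = (0, 1, 2)
  u_2 = (3, -2/5, 1/5)
  u_3 = (19/46, 57/23, -57/46)

Orthogonality check:
  u_2 · u_1 = 0 (should be 0)
  u_3 · u_1 = 0 (should be 0)
  u_3 · u_2 = 0 (should be 0)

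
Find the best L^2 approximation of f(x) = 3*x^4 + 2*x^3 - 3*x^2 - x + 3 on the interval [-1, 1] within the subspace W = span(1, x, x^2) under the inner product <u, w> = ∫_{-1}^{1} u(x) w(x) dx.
g(x) = -3*x^2/7 + x/5 + 96/35

The best approximation g ∈ W is the orthogonal projection of f onto W. Writing g = a_0 + a_1 x + a_2 x^2, the coefficients solve the normal equations G · a = b where
  G_{ij} = <φ_i, φ_j> and b_i = <f, φ_i>, with φ_0 = 1, φ_1 = x, φ_2 = x^2.
G =
  [2, 0, 2/3]
  [0, 2/3, 0]
  [2/3, 0, 2/5],
b = (26/5, 2/15, 58/35).
Solving gives a_0 = 96/35, a_1 = 1/5, a_2 = -3/7, so
  g(x) = -3*x^2/7 + x/5 + 96/35.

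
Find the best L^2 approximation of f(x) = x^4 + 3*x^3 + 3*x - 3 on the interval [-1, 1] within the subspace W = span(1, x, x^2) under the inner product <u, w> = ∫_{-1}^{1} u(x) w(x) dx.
g(x) = 6*x^2/7 + 24*x/5 - 108/35

The best approximation g ∈ W is the orthogonal projection of f onto W. Writing g = a_0 + a_1 x + a_2 x^2, the coefficients solve the normal equations G · a = b where
  G_{ij} = <φ_i, φ_j> and b_i = <f, φ_i>, with φ_0 = 1, φ_1 = x, φ_2 = x^2.
G =
  [2, 0, 2/3]
  [0, 2/3, 0]
  [2/3, 0, 2/5],
b = (-28/5, 16/5, -12/7).
Solving gives a_0 = -108/35, a_1 = 24/5, a_2 = 6/7, so
  g(x) = 6*x^2/7 + 24*x/5 - 108/35.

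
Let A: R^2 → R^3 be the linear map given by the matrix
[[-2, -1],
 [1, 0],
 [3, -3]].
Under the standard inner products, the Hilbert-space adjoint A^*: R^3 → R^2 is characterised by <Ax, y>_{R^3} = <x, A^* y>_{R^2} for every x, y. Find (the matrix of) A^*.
A^* = A^T =
[[-2, 1, 3],
 [-1, 0, -3]]

For real matrices with standard dot products, the defining identity <Ax, y> = <x, A^* y> gives (Ax)^T y = x^T (A^*) y, i.e. x^T A^T y = x^T (A^*) y. Since this holds for all x, y, we must have A^* = A^T. Therefore
A^* =
[[-2, 1, 3],
 [-1, 0, -3]].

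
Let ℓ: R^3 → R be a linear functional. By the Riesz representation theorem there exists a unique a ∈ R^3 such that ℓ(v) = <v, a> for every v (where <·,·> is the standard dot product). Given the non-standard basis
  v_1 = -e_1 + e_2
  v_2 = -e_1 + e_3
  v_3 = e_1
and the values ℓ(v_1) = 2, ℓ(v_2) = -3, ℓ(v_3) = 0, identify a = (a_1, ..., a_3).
a = (0, 2, -3)

Write a = (a_1, ..., a_3) in the standard basis. For each basis vector v_i, ℓ(v_i) = <v_i, a> is a linear equation in the a_j's. Collect the n equations into a matrix system V a = ℓ, where row i of V is v_i (expressed in the standard basis). Since V is invertible (lower-triangular with 1s on the diagonal, up to permutation), solve by back-substitution:
  V =
[[-1, 1, 0],
 [-1, 0, 1],
 [1, 0, 0]]
  V a = (2, -3, 0)
Solving gives a = (0, 2, -3).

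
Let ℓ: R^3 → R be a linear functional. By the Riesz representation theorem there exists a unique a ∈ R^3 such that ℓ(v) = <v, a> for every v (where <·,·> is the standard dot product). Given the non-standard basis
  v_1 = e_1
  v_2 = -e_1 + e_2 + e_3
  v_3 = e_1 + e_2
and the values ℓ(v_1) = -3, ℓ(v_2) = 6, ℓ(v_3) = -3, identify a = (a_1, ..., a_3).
a = (-3, 0, 3)

Write a = (a_1, ..., a_3) in the standard basis. For each basis vector v_i, ℓ(v_i) = <v_i, a> is a linear equation in the a_j's. Collect the n equations into a matrix system V a = ℓ, where row i of V is v_i (expressed in the standard basis). Since V is invertible (lower-triangular with 1s on the diagonal, up to permutation), solve by back-substitution:
  V =
[[1, 0, 0],
 [-1, 1, 1],
 [1, 1, 0]]
  V a = (-3, 6, -3)
Solving gives a = (-3, 0, 3).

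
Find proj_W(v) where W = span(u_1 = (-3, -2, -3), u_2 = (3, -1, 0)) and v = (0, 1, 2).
proj_W(v) = (3/19, 28/19, 29/19)

Set up U = [u_1 | ... | u_2] ∈ R^(3×2). The projector onto W = col(U) is P = U (U^T U)^(-1) U^T.
Compute U^T U =
  [22, -7]
  [-7, 10],
and U^T v = (-8, -1).
Solve U^T U · c = U^T v for the coefficients: c = (-29/57, -26/57). The projection is proj_W(v) = U c.
Check: (v - proj_W(v)) · u_1 = 0  (should be 0).
Check: (v - proj_W(v)) · u_2 = 0  (should be 0).
Result: proj_W(v) = (3/19, 28/19, 29/19).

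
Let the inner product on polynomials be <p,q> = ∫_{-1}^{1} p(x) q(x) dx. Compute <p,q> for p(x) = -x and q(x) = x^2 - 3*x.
<p,q> = 2

Expand the product: p(x)·q(x) = -x^3 + 3*x^2.
∫_{-1}^{1} of each monomial x^k gives [2/(k+1) if k even, 0 if k odd]. Integrating term-by-term (or equivalently evaluating the antiderivative F(x) = -x^4/4 + x^3 at the endpoints):
  F(1) − F(−1) = 3/4 − (-5/4) = 2.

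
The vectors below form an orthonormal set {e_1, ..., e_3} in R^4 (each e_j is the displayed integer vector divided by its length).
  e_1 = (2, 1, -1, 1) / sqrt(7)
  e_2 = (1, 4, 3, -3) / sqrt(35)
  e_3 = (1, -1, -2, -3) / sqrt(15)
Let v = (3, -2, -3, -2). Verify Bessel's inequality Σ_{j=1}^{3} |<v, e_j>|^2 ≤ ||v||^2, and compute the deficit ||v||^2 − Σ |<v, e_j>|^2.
Σ |<v, e_j>|^2 = 74/3; ||v||^2 = 26; deficit = 4/3

Write each e_j = u_j / sqrt(<u_j, u_j>) where u_j is the displayed integer vector. Then <v, e_j> = <v, u_j> / sqrt(<u_j, u_j>), so |<v, e_j>|^2 = <v, u_j>^2 / <u_j, u_j>.
Coefficients: <v, e_1> = 5/sqrt(7), <v, e_2> = -8/sqrt(35), <v, e_3> = 17/sqrt(15).
Square and sum: Σ |<v, e_j>|^2 = 74/3.
Compute ||v||^2 = v·v = 26.
Deficit = 26 − 74/3 = 4/3 ≥ 0, confirming Bessel's inequality. (The deficit equals ||v − Σ <v,e_j> e_j||^2, the squared distance from v to span{e_j}.)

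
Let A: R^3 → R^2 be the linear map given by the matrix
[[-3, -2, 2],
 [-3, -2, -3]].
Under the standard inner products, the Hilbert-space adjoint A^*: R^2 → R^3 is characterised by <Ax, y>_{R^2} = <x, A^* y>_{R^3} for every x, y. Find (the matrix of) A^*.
A^* = A^T =
[[-3, -3],
 [-2, -2],
 [2, -3]]

For real matrices with standard dot products, the defining identity <Ax, y> = <x, A^* y> gives (Ax)^T y = x^T (A^*) y, i.e. x^T A^T y = x^T (A^*) y. Since this holds for all x, y, we must have A^* = A^T. Therefore
A^* =
[[-3, -3],
 [-2, -2],
 [2, -3]].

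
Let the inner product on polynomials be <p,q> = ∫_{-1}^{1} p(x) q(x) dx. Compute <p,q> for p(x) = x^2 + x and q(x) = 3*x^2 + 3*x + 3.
<p,q> = 26/5

Expand the product: p(x)·q(x) = 3*x^4 + 6*x^3 + 6*x^2 + 3*x.
∫_{-1}^{1} of each monomial x^k gives [2/(k+1) if k even, 0 if k odd]. Integrating term-by-term (or equivalently evaluating the antiderivative F(x) = 3*x^5/5 + 3*x^4/2 + 2*x^3 + 3*x^2/2 at the endpoints):
  F(1) − F(−1) = 28/5 − (2/5) = 26/5.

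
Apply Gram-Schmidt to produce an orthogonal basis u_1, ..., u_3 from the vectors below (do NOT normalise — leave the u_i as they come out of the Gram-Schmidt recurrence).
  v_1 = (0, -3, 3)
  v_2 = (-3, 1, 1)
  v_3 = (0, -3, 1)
Orthogonal basis:
  u_1 = (0, -3, 3)
  u_2 = (-3, 1, 1)
  u_3 = (-6/11, -9/11, -9/11)

Apply the Gram-Schmidt recurrence
  u_1 = v_1
  u_i = v_i − Σ_{j<i} ((v_i · u_j) / (u_j · u_j)) · u_j.

Step by step this gives:
  u_1 = (0, -3, 3)
  u_2 = (-3, 1, 1)
  u_3 = (-6/11, -9/11, -9/11)

Orthogonality check:
  u_2 · u_1 = 0 (should be 0)
  u_3 · u_1 = 0 (should be 0)
  u_3 · u_2 = 0 (should be 0)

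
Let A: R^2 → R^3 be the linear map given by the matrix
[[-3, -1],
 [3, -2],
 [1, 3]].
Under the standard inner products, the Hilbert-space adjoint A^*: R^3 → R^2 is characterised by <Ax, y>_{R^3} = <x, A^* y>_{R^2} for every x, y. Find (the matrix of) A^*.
A^* = A^T =
[[-3, 3, 1],
 [-1, -2, 3]]

For real matrices with standard dot products, the defining identity <Ax, y> = <x, A^* y> gives (Ax)^T y = x^T (A^*) y, i.e. x^T A^T y = x^T (A^*) y. Since this holds for all x, y, we must have A^* = A^T. Therefore
A^* =
[[-3, 3, 1],
 [-1, -2, 3]].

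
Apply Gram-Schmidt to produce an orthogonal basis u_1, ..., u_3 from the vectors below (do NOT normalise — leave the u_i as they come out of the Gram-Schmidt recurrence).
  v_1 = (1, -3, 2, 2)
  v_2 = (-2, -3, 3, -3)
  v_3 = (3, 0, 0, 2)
Orthogonal basis:
  u_1 = (1, -3, 2, 2)
  u_2 = (-43/18, -11/6, 20/9, -34/9)
  u_3 = (696/509, 108/509, 193/509, -379/509)

Apply the Gram-Schmidt recurrence
  u_1 = v_1
  u_i = v_i − Σ_{j<i} ((v_i · u_j) / (u_j · u_j)) · u_j.

Step by step this gives:
  u_1 = (1, -3, 2, 2)
  u_2 = (-43/18, -11/6, 20/9, -34/9)
  u_3 = (696/509, 108/509, 193/509, -379/509)

Orthogonality check:
  u_2 · u_1 = 0 (should be 0)
  u_3 · u_1 = 0 (should be 0)
  u_3 · u_2 = 0 (should be 0)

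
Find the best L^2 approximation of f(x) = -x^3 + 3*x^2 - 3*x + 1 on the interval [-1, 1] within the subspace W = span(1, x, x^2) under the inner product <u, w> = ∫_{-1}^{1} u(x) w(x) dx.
g(x) = 3*x^2 - 18*x/5 + 1

The best approximation g ∈ W is the orthogonal projection of f onto W. Writing g = a_0 + a_1 x + a_2 x^2, the coefficients solve the normal equations G · a = b where
  G_{ij} = <φ_i, φ_j> and b_i = <f, φ_i>, with φ_0 = 1, φ_1 = x, φ_2 = x^2.
G =
  [2, 0, 2/3]
  [0, 2/3, 0]
  [2/3, 0, 2/5],
b = (4, -12/5, 28/15).
Solving gives a_0 = 1, a_1 = -18/5, a_2 = 3, so
  g(x) = 3*x^2 - 18*x/5 + 1.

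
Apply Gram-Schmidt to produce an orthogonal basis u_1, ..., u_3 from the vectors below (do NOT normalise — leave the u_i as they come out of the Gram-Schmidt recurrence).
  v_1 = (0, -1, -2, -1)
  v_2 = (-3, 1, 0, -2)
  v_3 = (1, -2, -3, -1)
Orthogonal basis:
  u_1 = (0, -1, -2, -1)
  u_2 = (-3, 7/6, 1/3, -11/6)
  u_3 = (2/83, -10/83, 9/83, -8/83)

Apply the Gram-Schmidt recurrence
  u_1 = v_1
  u_i = v_i − Σ_{j<i} ((v_i · u_j) / (u_j · u_j)) · u_j.

Step by step this gives:
  u_1 = (0, -1, -2, -1)
  u_2 = (-3, 7/6, 1/3, -11/6)
  u_3 = (2/83, -10/83, 9/83, -8/83)

Orthogonality check:
  u_2 · u_1 = 0 (should be 0)
  u_3 · u_1 = 0 (should be 0)
  u_3 · u_2 = 0 (should be 0)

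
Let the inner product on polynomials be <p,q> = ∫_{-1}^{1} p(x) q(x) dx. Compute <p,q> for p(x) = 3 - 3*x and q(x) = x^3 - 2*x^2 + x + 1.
<p,q> = -6/5

Expand the product: p(x)·q(x) = -3*x^4 + 9*x^3 - 9*x^2 + 3.
∫_{-1}^{1} of each monomial x^k gives [2/(k+1) if k even, 0 if k odd]. Integrating term-by-term (or equivalently evaluating the antiderivative F(x) = -3*x^5/5 + 9*x^4/4 - 3*x^3 + 3*x at the endpoints):
  F(1) − F(−1) = 33/20 − (57/20) = -6/5.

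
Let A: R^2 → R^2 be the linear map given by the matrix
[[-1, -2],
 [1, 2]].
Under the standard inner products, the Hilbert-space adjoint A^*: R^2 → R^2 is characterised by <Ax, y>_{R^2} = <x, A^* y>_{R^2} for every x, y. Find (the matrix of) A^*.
A^* = A^T =
[[-1, 1],
 [-2, 2]]

For real matrices with standard dot products, the defining identity <Ax, y> = <x, A^* y> gives (Ax)^T y = x^T (A^*) y, i.e. x^T A^T y = x^T (A^*) y. Since this holds for all x, y, we must have A^* = A^T. Therefore
A^* =
[[-1, 1],
 [-2, 2]].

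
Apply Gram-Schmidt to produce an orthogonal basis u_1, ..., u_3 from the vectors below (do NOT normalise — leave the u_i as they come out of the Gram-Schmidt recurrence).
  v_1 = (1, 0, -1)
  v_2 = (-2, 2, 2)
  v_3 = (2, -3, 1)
Orthogonal basis:
  u_1 = (1, 0, -1)
  u_2 = (0, 2, 0)
  u_3 = (3/2, 0, 3/2)

Apply the Gram-Schmidt recurrence
  u_1 = v_1
  u_i = v_i − Σ_{j<i} ((v_i · u_j) / (u_j · u_j)) · u_j.

Step by step this gives:
  u_1 = (1, 0, -1)
  u_2 = (0, 2, 0)
  u_3 = (3/2, 0, 3/2)

Orthogonality check:
  u_2 · u_1 = 0 (should be 0)
  u_3 · u_1 = 0 (should be 0)
  u_3 · u_2 = 0 (should be 0)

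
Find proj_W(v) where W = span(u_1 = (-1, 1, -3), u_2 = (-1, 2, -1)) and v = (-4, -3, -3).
proj_W(v) = (-1/6, -22/15, -113/30)

Set up U = [u_1 | ... | u_2] ∈ R^(3×2). The projector onto W = col(U) is P = U (U^T U)^(-1) U^T.
Compute U^T U =
  [11, 6]
  [6, 6],
and U^T v = (10, 1).
Solve U^T U · c = U^T v for the coefficients: c = (9/5, -49/30). The projection is proj_W(v) = U c.
Check: (v - proj_W(v)) · u_1 = 0  (should be 0).
Check: (v - proj_W(v)) · u_2 = 0  (should be 0).
Result: proj_W(v) = (-1/6, -22/15, -113/30).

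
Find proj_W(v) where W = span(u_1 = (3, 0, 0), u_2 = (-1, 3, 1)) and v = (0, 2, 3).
proj_W(v) = (0, 27/10, 9/10)

Set up U = [u_1 | ... | u_2] ∈ R^(3×2). The projector onto W = col(U) is P = U (U^T U)^(-1) U^T.
Compute U^T U =
  [9, -3]
  [-3, 11],
and U^T v = (0, 9).
Solve U^T U · c = U^T v for the coefficients: c = (3/10, 9/10). The projection is proj_W(v) = U c.
Check: (v - proj_W(v)) · u_1 = 0  (should be 0).
Check: (v - proj_W(v)) · u_2 = 0  (should be 0).
Result: proj_W(v) = (0, 27/10, 9/10).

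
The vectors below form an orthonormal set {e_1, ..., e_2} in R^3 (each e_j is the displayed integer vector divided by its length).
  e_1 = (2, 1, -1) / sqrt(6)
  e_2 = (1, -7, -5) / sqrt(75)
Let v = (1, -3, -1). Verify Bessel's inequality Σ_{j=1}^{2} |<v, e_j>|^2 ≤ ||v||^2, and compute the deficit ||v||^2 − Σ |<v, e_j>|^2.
Σ |<v, e_j>|^2 = 243/25; ||v||^2 = 11; deficit = 32/25

Write each e_j = u_j / sqrt(<u_j, u_j>) where u_j is the displayed integer vector. Then <v, e_j> = <v, u_j> / sqrt(<u_j, u_j>), so |<v, e_j>|^2 = <v, u_j>^2 / <u_j, u_j>.
Coefficients: <v, e_1> = 0/sqrt(6), <v, e_2> = 27/sqrt(75).
Square and sum: Σ |<v, e_j>|^2 = 243/25.
Compute ||v||^2 = v·v = 11.
Deficit = 11 − 243/25 = 32/25 ≥ 0, confirming Bessel's inequality. (The deficit equals ||v − Σ <v,e_j> e_j||^2, the squared distance from v to span{e_j}.)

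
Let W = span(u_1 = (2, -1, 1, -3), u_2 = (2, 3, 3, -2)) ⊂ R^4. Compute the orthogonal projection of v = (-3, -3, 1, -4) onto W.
proj_W(v) = (28/29, -78/29, -18/29, -2)

Set up U = [u_1 | ... | u_2] ∈ R^(4×2). The projector onto W = col(U) is P = U (U^T U)^(-1) U^T.
Compute U^T U =
  [15, 10]
  [10, 26],
and U^T v = (10, -4).
Solve U^T U · c = U^T v for the coefficients: c = (30/29, -16/29). The projection is proj_W(v) = U c.
Check: (v - proj_W(v)) · u_1 = 0  (should be 0).
Check: (v - proj_W(v)) · u_2 = 0  (should be 0).
Result: proj_W(v) = (28/29, -78/29, -18/29, -2).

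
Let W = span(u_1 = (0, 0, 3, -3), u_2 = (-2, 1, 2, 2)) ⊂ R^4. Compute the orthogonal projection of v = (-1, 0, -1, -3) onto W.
proj_W(v) = (12/13, -6/13, 1/13, -25/13)

Set up U = [u_1 | ... | u_2] ∈ R^(4×2). The projector onto W = col(U) is P = U (U^T U)^(-1) U^T.
Compute U^T U =
  [18, 0]
  [0, 13],
and U^T v = (6, -6).
Solve U^T U · c = U^T v for the coefficients: c = (1/3, -6/13). The projection is proj_W(v) = U c.
Check: (v - proj_W(v)) · u_1 = 0  (should be 0).
Check: (v - proj_W(v)) · u_2 = 0  (should be 0).
Result: proj_W(v) = (12/13, -6/13, 1/13, -25/13).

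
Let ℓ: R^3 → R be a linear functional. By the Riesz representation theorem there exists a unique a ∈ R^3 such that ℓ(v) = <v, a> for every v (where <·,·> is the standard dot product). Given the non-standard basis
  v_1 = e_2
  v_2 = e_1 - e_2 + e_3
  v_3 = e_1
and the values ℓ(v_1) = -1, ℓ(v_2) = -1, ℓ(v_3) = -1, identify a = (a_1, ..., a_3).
a = (-1, -1, -1)

Write a = (a_1, ..., a_3) in the standard basis. For each basis vector v_i, ℓ(v_i) = <v_i, a> is a linear equation in the a_j's. Collect the n equations into a matrix system V a = ℓ, where row i of V is v_i (expressed in the standard basis). Since V is invertible (lower-triangular with 1s on the diagonal, up to permutation), solve by back-substitution:
  V =
[[0, 1, 0],
 [1, -1, 1],
 [1, 0, 0]]
  V a = (-1, -1, -1)
Solving gives a = (-1, -1, -1).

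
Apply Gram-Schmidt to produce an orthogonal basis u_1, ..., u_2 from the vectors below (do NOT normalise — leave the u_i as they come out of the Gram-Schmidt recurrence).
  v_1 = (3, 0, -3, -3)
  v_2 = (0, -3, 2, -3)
Orthogonal basis:
  u_1 = (3, 0, -3, -3)
  u_2 = (-1/3, -3, 7/3, -8/3)

Apply the Gram-Schmidt recurrence
  u_1 = v_1
  u_i = v_i − Σ_{j<i} ((v_i · u_j) / (u_j · u_j)) · u_j.

Step by step this gives:
  u_1 = (3, 0, -3, -3)
  u_2 = (-1/3, -3, 7/3, -8/3)

Orthogonality check:
  u_2 · u_1 = 0 (should be 0)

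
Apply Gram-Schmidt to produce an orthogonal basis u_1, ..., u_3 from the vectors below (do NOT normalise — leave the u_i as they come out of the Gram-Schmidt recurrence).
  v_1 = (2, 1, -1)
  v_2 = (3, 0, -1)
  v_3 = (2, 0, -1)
Orthogonal basis:
  u_1 = (2, 1, -1)
  u_2 = (2/3, -7/6, 1/6)
  u_3 = (-1/11, -1/11, -3/11)

Apply the Gram-Schmidt recurrence
  u_1 = v_1
  u_i = v_i − Σ_{j<i} ((v_i · u_j) / (u_j · u_j)) · u_j.

Step by step this gives:
  u_1 = (2, 1, -1)
  u_2 = (2/3, -7/6, 1/6)
  u_3 = (-1/11, -1/11, -3/11)

Orthogonality check:
  u_2 · u_1 = 0 (should be 0)
  u_3 · u_1 = 0 (should be 0)
  u_3 · u_2 = 0 (should be 0)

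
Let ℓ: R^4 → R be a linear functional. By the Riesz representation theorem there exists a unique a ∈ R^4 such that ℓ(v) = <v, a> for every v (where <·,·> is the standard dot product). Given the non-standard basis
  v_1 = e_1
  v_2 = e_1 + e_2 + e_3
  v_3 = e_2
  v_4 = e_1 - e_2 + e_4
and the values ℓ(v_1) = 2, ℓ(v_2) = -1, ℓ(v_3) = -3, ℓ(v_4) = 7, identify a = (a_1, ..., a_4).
a = (2, -3, 0, 2)

Write a = (a_1, ..., a_4) in the standard basis. For each basis vector v_i, ℓ(v_i) = <v_i, a> is a linear equation in the a_j's. Collect the n equations into a matrix system V a = ℓ, where row i of V is v_i (expressed in the standard basis). Since V is invertible (lower-triangular with 1s on the diagonal, up to permutation), solve by back-substitution:
  V =
[[1, 0, 0, 0],
 [1, 1, 1, 0],
 [0, 1, 0, 0],
 [1, -1, 0, 1]]
  V a = (2, -1, -3, 7)
Solving gives a = (2, -3, 0, 2).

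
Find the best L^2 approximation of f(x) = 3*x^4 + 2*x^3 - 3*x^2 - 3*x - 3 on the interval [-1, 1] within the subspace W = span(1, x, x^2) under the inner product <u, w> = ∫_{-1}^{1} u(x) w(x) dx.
g(x) = -3*x^2/7 - 9*x/5 - 114/35

The best approximation g ∈ W is the orthogonal projection of f onto W. Writing g = a_0 + a_1 x + a_2 x^2, the coefficients solve the normal equations G · a = b where
  G_{ij} = <φ_i, φ_j> and b_i = <f, φ_i>, with φ_0 = 1, φ_1 = x, φ_2 = x^2.
G =
  [2, 0, 2/3]
  [0, 2/3, 0]
  [2/3, 0, 2/5],
b = (-34/5, -6/5, -82/35).
Solving gives a_0 = -114/35, a_1 = -9/5, a_2 = -3/7, so
  g(x) = -3*x^2/7 - 9*x/5 - 114/35.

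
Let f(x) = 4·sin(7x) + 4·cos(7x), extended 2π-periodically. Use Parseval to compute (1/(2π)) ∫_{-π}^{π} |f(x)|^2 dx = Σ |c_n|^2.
Σ |c_n|^2 = 16

Expand |f|^2 and use orthogonality of {sin(nx), cos(mx)} on [-π, π]:
  ∫_{-π}^{π} sin(nx)^2 dx = π, ∫ cos(mx)^2 dx = π, and cross terms integrate to 0.
So ∫_{-π}^{π} f(x)^2 dx = 4^2 · π + 4^2 · π = (16 + 16)π.
Divide by 2π: (16 + 16)/2 = 16.
By Parseval, this equals Σ |c_n|^2.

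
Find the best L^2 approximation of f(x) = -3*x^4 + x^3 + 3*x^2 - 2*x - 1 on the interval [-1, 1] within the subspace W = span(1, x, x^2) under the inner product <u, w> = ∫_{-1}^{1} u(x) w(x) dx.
g(x) = 3*x^2/7 - 7*x/5 - 26/35

The best approximation g ∈ W is the orthogonal projection of f onto W. Writing g = a_0 + a_1 x + a_2 x^2, the coefficients solve the normal equations G · a = b where
  G_{ij} = <φ_i, φ_j> and b_i = <f, φ_i>, with φ_0 = 1, φ_1 = x, φ_2 = x^2.
G =
  [2, 0, 2/3]
  [0, 2/3, 0]
  [2/3, 0, 2/5],
b = (-6/5, -14/15, -34/105).
Solving gives a_0 = -26/35, a_1 = -7/5, a_2 = 3/7, so
  g(x) = 3*x^2/7 - 7*x/5 - 26/35.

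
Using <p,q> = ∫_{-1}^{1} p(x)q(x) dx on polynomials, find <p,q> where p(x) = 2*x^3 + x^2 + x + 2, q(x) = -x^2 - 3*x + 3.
<p,q> = 118/15

Expand the product: p(x)·q(x) = -2*x^5 - 7*x^4 + 2*x^3 - 2*x^2 - 3*x + 6.
∫_{-1}^{1} of each monomial x^k gives [2/(k+1) if k even, 0 if k odd]. Integrating term-by-term (or equivalently evaluating the antiderivative F(x) = -x^6/3 - 7*x^5/5 + x^4/2 - 2*x^3/3 - 3*x^2/2 + 6*x at the endpoints):
  F(1) − F(−1) = 13/5 − (-79/15) = 118/15.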